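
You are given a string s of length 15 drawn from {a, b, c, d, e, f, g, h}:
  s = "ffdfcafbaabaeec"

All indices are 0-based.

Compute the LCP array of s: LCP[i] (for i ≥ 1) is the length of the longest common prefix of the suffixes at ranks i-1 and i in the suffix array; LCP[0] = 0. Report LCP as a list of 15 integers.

[0, 1, 1, 1, 0, 2, 0, 1, 0, 0, 1, 0, 1, 1, 1]

rank | idx | suffix
   0 |   8 | aabaeec
   1 |   9 | abaeec
   2 |  11 | aeec
   3 |   5 | afbaabaeec
   4 |   7 | baabaeec
   5 |  10 | baeec
   6 |  14 | c
   7 |   4 | cafbaabaeec
   8 |   2 | dfcafbaabaeec
   9 |  13 | ec
  10 |  12 | eec
  11 |   6 | fbaabaeec
  12 |   3 | fcafbaabaeec
  13 |   1 | fdfcafbaabaeec
  14 |   0 | ffdfcafbaabaeec

SA = [8, 9, 11, 5, 7, 10, 14, 4, 2, 13, 12, 6, 3, 1, 0]
i: (SA[i-1],SA[i]) lcp shared
  1: (8,9) 1 'a'
  2: (9,11) 1 'a'
  3: (11,5) 1 'a'
  4: (5,7) 0 ''
  5: (7,10) 2 'ba'
  6: (10,14) 0 ''
  7: (14,4) 1 'c'
  8: (4,2) 0 ''
  9: (2,13) 0 ''
  10: (13,12) 1 'e'
  11: (12,6) 0 ''
  12: (6,3) 1 'f'
  13: (3,1) 1 'f'
  14: (1,0) 1 'f'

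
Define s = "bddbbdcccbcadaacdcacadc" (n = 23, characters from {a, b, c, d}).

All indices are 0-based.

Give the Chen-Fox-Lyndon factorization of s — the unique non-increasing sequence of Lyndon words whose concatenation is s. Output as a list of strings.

["bdd", "bbdcccbc", "ad", "aacdcacadc"]

emit factor 1: 'bdd' (i=0, period=3)
emit factor 2: 'bbdcccbc' (i=3, period=8)
emit factor 3: 'ad' (i=11, period=2)
emit factor 4: 'aacdcacadc' (i=13, period=10)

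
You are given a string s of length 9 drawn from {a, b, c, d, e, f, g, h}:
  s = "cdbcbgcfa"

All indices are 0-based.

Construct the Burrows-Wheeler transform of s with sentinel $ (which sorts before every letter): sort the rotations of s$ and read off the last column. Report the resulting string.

afdcb$gccb

rank  rotation    last
    0  $cdbcbgcfa  a
    1  a$cdbcbgcf  f
    2  bcbgcfa$cd  d
    3  bgcfa$cdbc  c
    4  cbgcfa$cdb  b
    5  cdbcbgcfa$  $
    6  cfa$cdbcbg  g
    7  dbcbgcfa$c  c
    8  fa$cdbcbgc  c
    9  gcfa$cdbcb  b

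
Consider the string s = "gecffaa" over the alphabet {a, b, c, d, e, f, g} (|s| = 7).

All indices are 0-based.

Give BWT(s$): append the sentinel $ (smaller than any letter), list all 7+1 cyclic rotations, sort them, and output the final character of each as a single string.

aafegfc$

rank  rotation  last
    0  $gecffaa  a
    1  a$gecffa  a
    2  aa$gecff  f
    3  cffaa$ge  e
    4  ecffaa$g  g
    5  faa$gecf  f
    6  ffaa$gec  c
    7  gecffaa$  $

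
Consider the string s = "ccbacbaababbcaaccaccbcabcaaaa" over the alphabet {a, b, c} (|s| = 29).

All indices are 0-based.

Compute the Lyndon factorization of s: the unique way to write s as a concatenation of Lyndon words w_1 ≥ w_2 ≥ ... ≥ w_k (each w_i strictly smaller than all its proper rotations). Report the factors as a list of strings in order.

["c", "c", "b", "acb", "aababbcaaccaccbcabc", "a", "a", "a", "a"]

emit factor 1: 'c' (i=0, period=1)
emit factor 2: 'c' (i=1, period=1)
emit factor 3: 'b' (i=2, period=1)
emit factor 4: 'acb' (i=3, period=3)
emit factor 5: 'aababbcaaccaccbcabc' (i=6, period=19)
emit factor 6: 'a' (i=25, period=1)
emit factor 7: 'a' (i=26, period=1)
emit factor 8: 'a' (i=27, period=1)
emit factor 9: 'a' (i=28, period=1)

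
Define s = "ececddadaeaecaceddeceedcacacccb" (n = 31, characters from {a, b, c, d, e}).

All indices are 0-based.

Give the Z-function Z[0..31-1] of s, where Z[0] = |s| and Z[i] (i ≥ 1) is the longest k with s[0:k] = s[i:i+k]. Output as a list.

[31, 0, 2, 0, 0, 0, 0, 0, 0, 1, 0, 2, 0, 0, 0, 1, 0, 0, 3, 0, 1, 1, 0, 0, 0, 0, 0, 0, 0, 0, 0]

Z[0]=31
i=1: i≥r, start 0; Z[1]=0
i=2: i≥r, start 0; Z[2]=2 scan→box=[2,4)
i=3: min(r-i=1, Z[1]=0)=0; Z[3]=0
i=4: i≥r, start 0; Z[4]=0
i=5: i≥r, start 0; Z[5]=0
i=6: i≥r, start 0; Z[6]=0
i=7: i≥r, start 0; Z[7]=0
i=8: i≥r, start 0; Z[8]=0
i=9: i≥r, start 0; Z[9]=1 scan→box=[9,10)
i=10: i≥r, start 0; Z[10]=0
i=11: i≥r, start 0; Z[11]=2 scan→box=[11,13)
i=12: min(r-i=1, Z[1]=0)=0; Z[12]=0
i=13: i≥r, start 0; Z[13]=0
i=14: i≥r, start 0; Z[14]=0
i=15: i≥r, start 0; Z[15]=1 scan→box=[15,16)
i=16: i≥r, start 0; Z[16]=0
i=17: i≥r, start 0; Z[17]=0
i=18: i≥r, start 0; Z[18]=3 scan→box=[18,21)
i=19: min(r-i=2, Z[1]=0)=0; Z[19]=0
i=20: min(r-i=1, Z[2]=2)=1; Z[20]=1
i=21: i≥r, start 0; Z[21]=1 scan→box=[21,22)
i=22: i≥r, start 0; Z[22]=0
i=23: i≥r, start 0; Z[23]=0
i=24: i≥r, start 0; Z[24]=0
i=25: i≥r, start 0; Z[25]=0
i=26: i≥r, start 0; Z[26]=0
i=27: i≥r, start 0; Z[27]=0
i=28: i≥r, start 0; Z[28]=0
i=29: i≥r, start 0; Z[29]=0
i=30: i≥r, start 0; Z[30]=0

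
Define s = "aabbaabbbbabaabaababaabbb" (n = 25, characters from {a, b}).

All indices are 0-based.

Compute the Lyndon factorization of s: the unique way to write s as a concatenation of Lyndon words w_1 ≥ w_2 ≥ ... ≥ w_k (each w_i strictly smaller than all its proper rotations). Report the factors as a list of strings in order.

emit factor 1: 'aabbaabbbbab' (i=0, period=12)
emit factor 2: 'aabaababaabbb' (i=12, period=13)

["aabbaabbbbab", "aabaababaabbb"]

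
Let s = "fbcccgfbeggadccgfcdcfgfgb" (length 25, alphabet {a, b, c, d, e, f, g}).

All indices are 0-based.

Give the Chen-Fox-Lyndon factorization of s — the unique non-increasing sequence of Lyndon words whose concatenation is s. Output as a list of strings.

["f", "bcccgfbegg", "adccgfcdcfgfgb"]

emit factor 1: 'f' (i=0, period=1)
emit factor 2: 'bcccgfbegg' (i=1, period=10)
emit factor 3: 'adccgfcdcfgfgb' (i=11, period=14)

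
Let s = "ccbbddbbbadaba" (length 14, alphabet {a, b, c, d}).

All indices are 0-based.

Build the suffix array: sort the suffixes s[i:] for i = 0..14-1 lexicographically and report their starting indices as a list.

rank | idx | suffix
   0 |  13 | a
   1 |  11 | aba
   2 |   9 | adaba
   3 |  12 | ba
   4 |   8 | badaba
   5 |   7 | bbadaba
   6 |   6 | bbbadaba
   7 |   2 | bbddbbbadaba
   8 |   3 | bddbbbadaba
   9 |   1 | cbbddbbbadaba
  10 |   0 | ccbbddbbbadaba
  11 |  10 | daba
  12 |   5 | dbbbadaba
  13 |   4 | ddbbbadaba

[13, 11, 9, 12, 8, 7, 6, 2, 3, 1, 0, 10, 5, 4]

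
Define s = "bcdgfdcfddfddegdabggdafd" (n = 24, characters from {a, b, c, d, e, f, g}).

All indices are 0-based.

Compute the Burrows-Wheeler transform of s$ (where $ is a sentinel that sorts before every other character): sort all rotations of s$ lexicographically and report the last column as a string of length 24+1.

rank  rotation                   last
    0  $bcdgfdcfddfddegdabggdafd  d
    1  abggdafd$bcdgfdcfddfddegd  d
    2  afd$bcdgfdcfddfddegdabggd  d
    3  bcdgfdcfddfddegdabggdafd$  $
    4  bggdafd$bcdgfdcfddfddegda  a
    5  cdgfdcfddfddegdabggdafd$b  b
    6  cfddfddegdabggdafd$bcdgfd  d
    7  d$bcdgfdcfddfddegdabggdaf  f
    8  dabggdafd$bcdgfdcfddfddeg  g
    9  dafd$bcdgfdcfddfddegdabgg  g
   10  dcfddfddegdabggdafd$bcdgf  f
   11  ddegdabggdafd$bcdgfdcfddf  f
   12  ddfddegdabggdafd$bcdgfdcf  f
   13  degdabggdafd$bcdgfdcfddfd  d
   14  dfddegdabggdafd$bcdgfdcfd  d
   15  dgfdcfddfddegdabggdafd$bc  c
   16  egdabggdafd$bcdgfdcfddfdd  d
   17  fd$bcdgfdcfddfddegdabggda  a
   18  fdcfddfddegdabggdafd$bcdg  g
   19  fddegdabggdafd$bcdgfdcfdd  d
   20  fddfddegdabggdafd$bcdgfdc  c
   21  gdabggdafd$bcdgfdcfddfdde  e
   22  gdafd$bcdgfdcfddfddegdabg  g
   23  gfdcfddfddegdabggdafd$bcd  d
   24  ggdafd$bcdgfdcfddfddegdab  b

ddd$abdfggfffddcdagdcegdb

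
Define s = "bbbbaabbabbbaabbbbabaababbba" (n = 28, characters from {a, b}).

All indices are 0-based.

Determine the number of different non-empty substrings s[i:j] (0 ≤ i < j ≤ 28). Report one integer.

sorted suffixes:
  #0 SA[0]=27  'a'
  #1 SA[1]=20  'aababbba'
  #2 SA[2]=4  'aabbabbbaabbbbabaababbba'
  #3 SA[3]=12  'aabbbbabaababbba'
  #4 SA[4]=18  'abaababbba'
  #5 SA[5]=21  'ababbba'
  #6 SA[6]=5  'abbabbbaabbbbabaababbba'
  #7 SA[7]=23  'abbba'
  #8 SA[8]=8  'abbbaabbbbabaababbba'
  #9 SA[9]=13  'abbbbabaababbba'
  #10 SA[10]=26  'ba'
  #11 SA[11]=19  'baababbba'
  #12 SA[12]=3  'baabbabbbaabbbbabaababbba'
  #13 SA[13]=11  'baabbbbabaababbba'
  #14 SA[14]=17  'babaababbba'
  #15 SA[15]=22  'babbba'
  #16 SA[16]=7  'babbbaabbbbabaababbba'
  #17 SA[17]=25  'bba'
  #18 SA[18]=2  'bbaabbabbbaabbbbabaababbba'
  #19 SA[19]=10  'bbaabbbbabaababbba'
  #20 SA[20]=16  'bbabaababbba'
  #21 SA[21]=6  'bbabbbaabbbbabaababbba'
  #22 SA[22]=24  'bbba'
  #23 SA[23]=1  'bbbaabbabbbaabbbbabaababbba'
  #24 SA[24]=9  'bbbaabbbbabaababbba'
  #25 SA[25]=15  'bbbabaababbba'
  #26 SA[26]=0  'bbbbaabbabbbaabbbbabaababbba'
  #27 SA[27]=14  'bbbbabaababbba'

SA = [27, 20, 4, 12, 18, 21, 5, 23, 8, 13, 26, 19, 3, 11, 17, 22, 7, 25, 2, 10, 16, 6, 24, 1, 9, 15, 0, 14]
i: (SA[i-1],SA[i]) lcp shared
  1: (27,20) 1 'a'
  2: (20,4) 3 'aab'
  3: (4,12) 4 'aabb'
  4: (12,18) 1 'a'
  5: (18,21) 3 'aba'
  6: (21,5) 2 'ab'
  7: (5,23) 3 'abb'
  8: (23,8) 5 'abbba'
  9: (8,13) 4 'abbb'
  10: (13,26) 0 ''
  11: (26,19) 2 'ba'
  12: (19,3) 4 'baab'
  13: (3,11) 5 'baabb'
  14: (11,17) 2 'ba'
  15: (17,22) 3 'bab'
  16: (22,7) 6 'babbba'
  17: (7,25) 1 'b'
  18: (25,2) 3 'bba'
  19: (2,10) 6 'bbaabb'
  20: (10,16) 3 'bba'
  21: (16,6) 4 'bbab'
  22: (6,24) 2 'bb'
  23: (24,1) 4 'bbba'
  24: (1,9) 7 'bbbaabb'
  25: (9,15) 4 'bbba'
  26: (15,0) 3 'bbb'
  27: (0,14) 5 'bbbba'

n(n+1)/2 = 28·29/2 = 406
Σ LCP = 0 + 1 + 3 + 4 + 1 + 3 + 2 + 3 + 5 + 4 + 0 + 2 + 4 + 5 + 2 + 3 + 6 + 1 + 3 + 6 + 3 + 4 + 2 + 4 + 7 + 4 + 3 + 5 = 90
distinct = 406 − 90 = 316

316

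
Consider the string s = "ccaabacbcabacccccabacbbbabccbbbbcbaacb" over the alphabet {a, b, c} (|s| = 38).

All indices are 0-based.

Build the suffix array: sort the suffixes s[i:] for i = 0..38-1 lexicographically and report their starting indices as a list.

[2, 34, 17, 3, 9, 24, 35, 19, 5, 11, 37, 33, 23, 18, 4, 10, 22, 21, 28, 29, 30, 7, 31, 25, 1, 16, 8, 36, 32, 20, 27, 6, 0, 15, 26, 14, 13, 12]

rank | idx | suffix
   0 |   2 | aabacbcabacccccabacbbbabccbbbbcbaacb
   1 |  34 | aacb
   2 |  17 | abacbbbabccbbbbcbaacb
   3 |   3 | abacbcabacccccabacbbbabccbbbbcbaacb
   4 |   9 | abacccccabacbbbabccbbbbcbaacb
   5 |  24 | abccbbbbcbaacb
   6 |  35 | acb
   7 |  19 | acbbbabccbbbbcbaacb
   8 |   5 | acbcabacccccabacbbbabccbbbbcbaacb
   9 |  11 | acccccabacbbbabccbbbbcbaacb
  10 |  37 | b
  11 |  33 | baacb
  12 |  23 | babccbbbbcbaacb
  13 |  18 | bacbbbabccbbbbcbaacb
  14 |   4 | bacbcabacccccabacbbbabccbbbbcbaacb
  15 |  10 | bacccccabacbbbabccbbbbcbaacb
  16 |  22 | bbabccbbbbcbaacb
  17 |  21 | bbbabccbbbbcbaacb
  18 |  28 | bbbbcbaacb
  19 |  29 | bbbcbaacb
  20 |  30 | bbcbaacb
  21 |   7 | bcabacccccabacbbbabccbbbbcbaacb
  22 |  31 | bcbaacb
  23 |  25 | bccbbbbcbaacb
  24 |   1 | caabacbcabacccccabacbbbabccbbbbcbaacb
  25 |  16 | cabacbbbabccbbbbcbaacb
  26 |   8 | cabacccccabacbbbabccbbbbcbaacb
  27 |  36 | cb
  28 |  32 | cbaacb
  29 |  20 | cbbbabccbbbbcbaacb
  30 |  27 | cbbbbcbaacb
  31 |   6 | cbcabacccccabacbbbabccbbbbcbaacb
  32 |   0 | ccaabacbcabacccccabacbbbabccbbbbcbaacb
  33 |  15 | ccabacbbbabccbbbbcbaacb
  34 |  26 | ccbbbbcbaacb
  35 |  14 | cccabacbbbabccbbbbcbaacb
  36 |  13 | ccccabacbbbabccbbbbcbaacb
  37 |  12 | cccccabacbbbabccbbbbcbaacb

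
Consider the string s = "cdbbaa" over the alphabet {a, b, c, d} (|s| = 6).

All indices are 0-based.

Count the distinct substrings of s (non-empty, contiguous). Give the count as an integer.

19

rank | idx | suffix
   0 |   5 | a
   1 |   4 | aa
   2 |   3 | baa
   3 |   2 | bbaa
   4 |   0 | cdbbaa
   5 |   1 | dbbaa

SA = [5, 4, 3, 2, 0, 1]
i: (SA[i-1],SA[i]) lcp shared
  1: (5,4) 1 'a'
  2: (4,3) 0 ''
  3: (3,2) 1 'b'
  4: (2,0) 0 ''
  5: (0,1) 0 ''

n(n+1)/2 = 6·7/2 = 21
Σ LCP = 0 + 1 + 0 + 1 + 0 + 0 = 2
distinct = 21 − 2 = 19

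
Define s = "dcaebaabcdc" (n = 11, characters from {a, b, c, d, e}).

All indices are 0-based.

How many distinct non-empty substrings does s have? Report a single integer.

rank→(start, suffix):
  0 → (5, 'aabcdc')
  1 → (6, 'abcdc')
  2 → (2, 'aebaabcdc')
  3 → (4, 'baabcdc')
  4 → (7, 'bcdc')
  5 → (10, 'c')
  6 → (1, 'caebaabcdc')
  7 → (8, 'cdc')
  8 → (9, 'dc')
  9 → (0, 'dcaebaabcdc')
  10 → (3, 'ebaabcdc')

SA = [5, 6, 2, 4, 7, 10, 1, 8, 9, 0, 3]
rank  pair      lcp
   1  s[5:],s[6:]  1  'a'
   2  s[6:],s[2:]  1  'a'
   3  s[2:],s[4:]  0  ''
   4  s[4:],s[7:]  1  'b'
   5  s[7:],s[10:]  0  ''
   6  s[10:],s[1:]  1  'c'
   7  s[1:],s[8:]  1  'c'
   8  s[8:],s[9:]  0  ''
   9  s[9:],s[0:]  2  'dc'
  10  s[0:],s[3:]  0  ''

n(n+1)/2 = 11·12/2 = 66
Σ LCP = 0 + 1 + 1 + 0 + 1 + 0 + 1 + 1 + 0 + 2 + 0 = 7
distinct = 66 − 7 = 59

59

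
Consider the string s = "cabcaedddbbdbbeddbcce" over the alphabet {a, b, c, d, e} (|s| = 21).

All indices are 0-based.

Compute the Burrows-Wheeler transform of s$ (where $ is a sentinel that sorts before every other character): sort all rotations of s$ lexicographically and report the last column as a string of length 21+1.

eccddadbb$bbcdbddeecba

rank  rotation                last
    0  $cabcaedddbbdbbeddbcce  e
    1  abcaedddbbdbbeddbcce$c  c
    2  aedddbbdbbeddbcce$cabc  c
    3  bbdbbeddbcce$cabcaeddd  d
    4  bbeddbcce$cabcaedddbbd  d
    5  bcaedddbbdbbeddbcce$ca  a
    6  bcce$cabcaedddbbdbbedd  d
    7  bdbbeddbcce$cabcaedddb  b
    8  beddbcce$cabcaedddbbdb  b
    9  cabcaedddbbdbbeddbcce$  $
   10  caedddbbdbbeddbcce$cab  b
   11  cce$cabcaedddbbdbbeddb  b
   12  ce$cabcaedddbbdbbeddbc  c
   13  dbbdbbeddbcce$cabcaedd  d
   14  dbbeddbcce$cabcaedddbb  b
   15  dbcce$cabcaedddbbdbbed  d
   16  ddbbdbbeddbcce$cabcaed  d
   17  ddbcce$cabcaedddbbdbbe  e
   18  dddbbdbbeddbcce$cabcae  e
   19  e$cabcaedddbbdbbeddbcc  c
   20  eddbcce$cabcaedddbbdbb  b
   21  edddbbdbbeddbcce$cabca  a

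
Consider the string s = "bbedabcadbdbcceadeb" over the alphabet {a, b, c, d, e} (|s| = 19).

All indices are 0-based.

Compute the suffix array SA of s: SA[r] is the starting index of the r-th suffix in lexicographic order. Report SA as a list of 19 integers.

rank | idx | suffix
   0 |   4 | abcadbdbcceadeb
   1 |   7 | adbdbcceadeb
   2 |  15 | adeb
   3 |  18 | b
   4 |   0 | bbedabcadbdbcceadeb
   5 |   5 | bcadbdbcceadeb
   6 |  11 | bcceadeb
   7 |   9 | bdbcceadeb
   8 |   1 | bedabcadbdbcceadeb
   9 |   6 | cadbdbcceadeb
  10 |  12 | cceadeb
  11 |  13 | ceadeb
  12 |   3 | dabcadbdbcceadeb
  13 |  10 | dbcceadeb
  14 |   8 | dbdbcceadeb
  15 |  16 | deb
  16 |  14 | eadeb
  17 |  17 | eb
  18 |   2 | edabcadbdbcceadeb

[4, 7, 15, 18, 0, 5, 11, 9, 1, 6, 12, 13, 3, 10, 8, 16, 14, 17, 2]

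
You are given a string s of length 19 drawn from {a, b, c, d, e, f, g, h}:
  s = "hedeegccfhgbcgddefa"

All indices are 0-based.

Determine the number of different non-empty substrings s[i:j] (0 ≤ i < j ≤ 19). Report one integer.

178

sorted suffixes:
  #0 SA[0]=18  'a'
  #1 SA[1]=11  'bcgddefa'
  #2 SA[2]=6  'ccfhgbcgddefa'
  #3 SA[3]=7  'cfhgbcgddefa'
  #4 SA[4]=12  'cgddefa'
  #5 SA[5]=14  'ddefa'
  #6 SA[6]=2  'deegccfhgbcgddefa'
  #7 SA[7]=15  'defa'
  #8 SA[8]=1  'edeegccfhgbcgddefa'
  #9 SA[9]=3  'eegccfhgbcgddefa'
  #10 SA[10]=16  'efa'
  #11 SA[11]=4  'egccfhgbcgddefa'
  #12 SA[12]=17  'fa'
  #13 SA[13]=8  'fhgbcgddefa'
  #14 SA[14]=10  'gbcgddefa'
  #15 SA[15]=5  'gccfhgbcgddefa'
  #16 SA[16]=13  'gddefa'
  #17 SA[17]=0  'hedeegccfhgbcgddefa'
  #18 SA[18]=9  'hgbcgddefa'

SA = [18, 11, 6, 7, 12, 14, 2, 15, 1, 3, 16, 4, 17, 8, 10, 5, 13, 0, 9]
[i] adj suffixes → lcp
  [1] 18/11 → 0 ('')
  [2] 11/6 → 0 ('')
  [3] 6/7 → 1 ('c')
  [4] 7/12 → 1 ('c')
  [5] 12/14 → 0 ('')
  [6] 14/2 → 1 ('d')
  [7] 2/15 → 2 ('de')
  [8] 15/1 → 0 ('')
  [9] 1/3 → 1 ('e')
  [10] 3/16 → 1 ('e')
  [11] 16/4 → 1 ('e')
  [12] 4/17 → 0 ('')
  [13] 17/8 → 1 ('f')
  [14] 8/10 → 0 ('')
  [15] 10/5 → 1 ('g')
  [16] 5/13 → 1 ('g')
  [17] 13/0 → 0 ('')
  [18] 0/9 → 1 ('h')

n(n+1)/2 = 19·20/2 = 190
Σ LCP = 0 + 0 + 0 + 1 + 1 + 0 + 1 + 2 + 0 + 1 + 1 + 1 + 0 + 1 + 0 + 1 + 1 + 0 + 1 = 12
distinct = 190 − 12 = 178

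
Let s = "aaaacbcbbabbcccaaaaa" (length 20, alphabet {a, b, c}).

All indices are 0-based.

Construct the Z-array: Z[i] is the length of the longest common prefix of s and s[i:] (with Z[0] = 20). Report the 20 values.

[20, 3, 2, 1, 0, 0, 0, 0, 0, 1, 0, 0, 0, 0, 0, 4, 4, 3, 2, 1]

Z[0]=20
i=1: outside box; Z[1]=3 extend→box=[1,4)
i=2: min(r-i=2, Z[1]=3)=2; Z[2]=2
i=3: min(r-i=1, Z[2]=2)=1; Z[3]=1
i=4: outside box; Z[4]=0
i=5: outside box; Z[5]=0
i=6: outside box; Z[6]=0
i=7: outside box; Z[7]=0
i=8: outside box; Z[8]=0
i=9: outside box; Z[9]=1 extend→box=[9,10)
i=10: outside box; Z[10]=0
i=11: outside box; Z[11]=0
i=12: outside box; Z[12]=0
i=13: outside box; Z[13]=0
i=14: outside box; Z[14]=0
i=15: outside box; Z[15]=4 extend→box=[15,19)
i=16: min(r-i=3, Z[1]=3)=3; Z[16]=4 extend→box=[16,20)
i=17: min(r-i=3, Z[1]=3)=3; Z[17]=3
i=18: min(r-i=2, Z[2]=2)=2; Z[18]=2
i=19: min(r-i=1, Z[3]=1)=1; Z[19]=1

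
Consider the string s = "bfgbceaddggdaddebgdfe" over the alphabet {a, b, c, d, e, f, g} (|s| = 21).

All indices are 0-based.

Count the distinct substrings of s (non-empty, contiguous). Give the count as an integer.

rank→(start, suffix):
  0 → (12, 'addebgdfe')
  1 → (6, 'addggdaddebgdfe')
  2 → (3, 'bceaddggdaddebgdfe')
  3 → (0, 'bfgbceaddggdaddebgdfe')
  4 → (16, 'bgdfe')
  5 → (4, 'ceaddggdaddebgdfe')
  6 → (11, 'daddebgdfe')
  7 → (13, 'ddebgdfe')
  8 → (7, 'ddggdaddebgdfe')
  9 → (14, 'debgdfe')
  10 → (18, 'dfe')
  11 → (8, 'dggdaddebgdfe')
  12 → (20, 'e')
  13 → (5, 'eaddggdaddebgdfe')
  14 → (15, 'ebgdfe')
  15 → (19, 'fe')
  16 → (1, 'fgbceaddggdaddebgdfe')
  17 → (2, 'gbceaddggdaddebgdfe')
  18 → (10, 'gdaddebgdfe')
  19 → (17, 'gdfe')
  20 → (9, 'ggdaddebgdfe')

SA = [12, 6, 3, 0, 16, 4, 11, 13, 7, 14, 18, 8, 20, 5, 15, 19, 1, 2, 10, 17, 9]
i: (SA[i-1],SA[i]) lcp shared
  1: (12,6) 3 'add'
  2: (6,3) 0 ''
  3: (3,0) 1 'b'
  4: (0,16) 1 'b'
  5: (16,4) 0 ''
  6: (4,11) 0 ''
  7: (11,13) 1 'd'
  8: (13,7) 2 'dd'
  9: (7,14) 1 'd'
  10: (14,18) 1 'd'
  11: (18,8) 1 'd'
  12: (8,20) 0 ''
  13: (20,5) 1 'e'
  14: (5,15) 1 'e'
  15: (15,19) 0 ''
  16: (19,1) 1 'f'
  17: (1,2) 0 ''
  18: (2,10) 1 'g'
  19: (10,17) 2 'gd'
  20: (17,9) 1 'g'

n(n+1)/2 = 21·22/2 = 231
Σ LCP = 0 + 3 + 0 + 1 + 1 + 0 + 0 + 1 + 2 + 1 + 1 + 1 + 0 + 1 + 1 + 0 + 1 + 0 + 1 + 2 + 1 = 18
distinct = 231 − 18 = 213

213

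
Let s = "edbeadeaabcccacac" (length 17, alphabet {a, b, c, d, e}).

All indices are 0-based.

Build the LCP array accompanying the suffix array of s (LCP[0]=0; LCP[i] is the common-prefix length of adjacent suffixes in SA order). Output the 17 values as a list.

rank | idx | suffix
   0 |   7 | aabcccacac
   1 |   8 | abcccacac
   2 |  15 | ac
   3 |  13 | acac
   4 |   4 | adeaabcccacac
   5 |   9 | bcccacac
   6 |   2 | beadeaabcccacac
   7 |  16 | c
   8 |  14 | cac
   9 |  12 | cacac
  10 |  11 | ccacac
  11 |  10 | cccacac
  12 |   1 | dbeadeaabcccacac
  13 |   5 | deaabcccacac
  14 |   6 | eaabcccacac
  15 |   3 | eadeaabcccacac
  16 |   0 | edbeadeaabcccacac

SA = [7, 8, 15, 13, 4, 9, 2, 16, 14, 12, 11, 10, 1, 5, 6, 3, 0]
i: (SA[i-1],SA[i]) lcp shared
  1: (7,8) 1 'a'
  2: (8,15) 1 'a'
  3: (15,13) 2 'ac'
  4: (13,4) 1 'a'
  5: (4,9) 0 ''
  6: (9,2) 1 'b'
  7: (2,16) 0 ''
  8: (16,14) 1 'c'
  9: (14,12) 3 'cac'
  10: (12,11) 1 'c'
  11: (11,10) 2 'cc'
  12: (10,1) 0 ''
  13: (1,5) 1 'd'
  14: (5,6) 0 ''
  15: (6,3) 2 'ea'
  16: (3,0) 1 'e'

[0, 1, 1, 2, 1, 0, 1, 0, 1, 3, 1, 2, 0, 1, 0, 2, 1]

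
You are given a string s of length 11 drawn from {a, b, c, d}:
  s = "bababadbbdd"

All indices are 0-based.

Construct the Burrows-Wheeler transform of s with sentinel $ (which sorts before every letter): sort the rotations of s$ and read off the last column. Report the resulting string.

rank  rotation      last
    0  $bababadbbdd  d
    1  ababadbbdd$b  b
    2  abadbbdd$bab  b
    3  adbbdd$babab  b
    4  bababadbbdd$  $
    5  babadbbdd$ba  a
    6  badbbdd$baba  a
    7  bbdd$bababad  d
    8  bdd$bababadb  b
    9  d$bababadbbd  d
   10  dbbdd$bababa  a
   11  dd$bababadbb  b

dbbb$aadbdab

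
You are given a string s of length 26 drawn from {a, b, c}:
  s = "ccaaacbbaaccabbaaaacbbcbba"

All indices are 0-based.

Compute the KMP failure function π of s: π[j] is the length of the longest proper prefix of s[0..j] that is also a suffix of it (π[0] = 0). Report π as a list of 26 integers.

[0, 1, 0, 0, 0, 1, 0, 0, 0, 0, 1, 2, 3, 0, 0, 0, 0, 0, 0, 1, 0, 0, 1, 0, 0, 0]

π[0] = 0
j=1 s[j]='c': π[1]=1 (border 'c')
j=2 s[j]='a': k: 1→0; π[2]=0 (border '')
j=3 s[j]='a': π[3]=0 (border '')
j=4 s[j]='a': π[4]=0 (border '')
j=5 s[j]='c': π[5]=1 (border 'c')
j=6 s[j]='b': k: 1→0; π[6]=0 (border '')
j=7 s[j]='b': π[7]=0 (border '')
j=8 s[j]='a': π[8]=0 (border '')
j=9 s[j]='a': π[9]=0 (border '')
j=10 s[j]='c': π[10]=1 (border 'c')
j=11 s[j]='c': π[11]=2 (border 'cc')
j=12 s[j]='a': π[12]=3 (border 'cca')
j=13 s[j]='b': k: 3→0; π[13]=0 (border '')
j=14 s[j]='b': π[14]=0 (border '')
j=15 s[j]='a': π[15]=0 (border '')
j=16 s[j]='a': π[16]=0 (border '')
j=17 s[j]='a': π[17]=0 (border '')
j=18 s[j]='a': π[18]=0 (border '')
j=19 s[j]='c': π[19]=1 (border 'c')
j=20 s[j]='b': k: 1→0; π[20]=0 (border '')
j=21 s[j]='b': π[21]=0 (border '')
j=22 s[j]='c': π[22]=1 (border 'c')
j=23 s[j]='b': k: 1→0; π[23]=0 (border '')
j=24 s[j]='b': π[24]=0 (border '')
j=25 s[j]='a': π[25]=0 (border '')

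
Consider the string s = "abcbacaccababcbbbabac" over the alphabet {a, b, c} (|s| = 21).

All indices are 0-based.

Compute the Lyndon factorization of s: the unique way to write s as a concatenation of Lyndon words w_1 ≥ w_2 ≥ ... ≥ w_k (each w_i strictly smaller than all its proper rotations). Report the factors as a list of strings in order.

emit factor 1: 'abcbacacc' (i=0, period=9)
emit factor 2: 'ababcbbbabac' (i=9, period=12)

["abcbacacc", "ababcbbbabac"]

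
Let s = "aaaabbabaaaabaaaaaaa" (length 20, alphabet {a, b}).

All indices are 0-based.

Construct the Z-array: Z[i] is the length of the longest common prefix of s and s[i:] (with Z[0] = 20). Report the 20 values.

Z[0]=20
i=1: i≥r, start 0; Z[1]=3 scan→box=[1,4)
i=2: min(r-i=2, Z[1]=3)=2; Z[2]=2
i=3: min(r-i=1, Z[2]=2)=1; Z[3]=1
i=4: i≥r, start 0; Z[4]=0
i=5: i≥r, start 0; Z[5]=0
i=6: i≥r, start 0; Z[6]=1 scan→box=[6,7)
i=7: i≥r, start 0; Z[7]=0
i=8: i≥r, start 0; Z[8]=5 scan→box=[8,13)
i=9: min(r-i=4, Z[1]=3)=3; Z[9]=3
i=10: min(r-i=3, Z[2]=2)=2; Z[10]=2
i=11: min(r-i=2, Z[3]=1)=1; Z[11]=1
i=12: min(r-i=1, Z[4]=0)=0; Z[12]=0
i=13: i≥r, start 0; Z[13]=4 scan→box=[13,17)
i=14: min(r-i=3, Z[1]=3)=3; Z[14]=4 scan→box=[14,18)
i=15: min(r-i=3, Z[1]=3)=3; Z[15]=4 scan→box=[15,19)
i=16: min(r-i=3, Z[1]=3)=3; Z[16]=4 scan→box=[16,20)
i=17: min(r-i=3, Z[1]=3)=3; Z[17]=3
i=18: min(r-i=2, Z[2]=2)=2; Z[18]=2
i=19: min(r-i=1, Z[3]=1)=1; Z[19]=1

[20, 3, 2, 1, 0, 0, 1, 0, 5, 3, 2, 1, 0, 4, 4, 4, 4, 3, 2, 1]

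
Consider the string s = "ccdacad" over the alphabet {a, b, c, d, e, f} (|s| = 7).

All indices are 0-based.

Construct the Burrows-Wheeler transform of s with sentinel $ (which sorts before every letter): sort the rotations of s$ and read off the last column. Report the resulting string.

rank  rotation  last
    0  $ccdacad  d
    1  acad$ccd  d
    2  ad$ccdac  c
    3  cad$ccda  a
    4  ccdacad$  $
    5  cdacad$c  c
    6  d$ccdaca  a
    7  dacad$cc  c

ddca$cac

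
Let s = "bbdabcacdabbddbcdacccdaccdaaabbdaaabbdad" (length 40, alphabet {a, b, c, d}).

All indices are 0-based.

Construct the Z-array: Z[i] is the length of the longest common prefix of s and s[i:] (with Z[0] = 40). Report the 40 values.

Z[0]=40
i=1: fresh scan; Z[1]=1 extend→box=[1,2)
i=2: fresh scan; Z[2]=0
i=3: fresh scan; Z[3]=0
i=4: fresh scan; Z[4]=1 extend→box=[4,5)
i=5: fresh scan; Z[5]=0
i=6: fresh scan; Z[6]=0
i=7: fresh scan; Z[7]=0
i=8: fresh scan; Z[8]=0
i=9: fresh scan; Z[9]=0
i=10: fresh scan; Z[10]=3 extend→box=[10,13)
i=11: min(r-i=2, Z[1]=1)=1; Z[11]=1
i=12: min(r-i=1, Z[2]=0)=0; Z[12]=0
i=13: fresh scan; Z[13]=0
i=14: fresh scan; Z[14]=1 extend→box=[14,15)
i=15: fresh scan; Z[15]=0
i=16: fresh scan; Z[16]=0
i=17: fresh scan; Z[17]=0
i=18: fresh scan; Z[18]=0
i=19: fresh scan; Z[19]=0
i=20: fresh scan; Z[20]=0
i=21: fresh scan; Z[21]=0
i=22: fresh scan; Z[22]=0
i=23: fresh scan; Z[23]=0
i=24: fresh scan; Z[24]=0
i=25: fresh scan; Z[25]=0
i=26: fresh scan; Z[26]=0
i=27: fresh scan; Z[27]=0
i=28: fresh scan; Z[28]=0
i=29: fresh scan; Z[29]=4 extend→box=[29,33)
i=30: min(r-i=3, Z[1]=1)=1; Z[30]=1
i=31: min(r-i=2, Z[2]=0)=0; Z[31]=0
i=32: min(r-i=1, Z[3]=0)=0; Z[32]=0
i=33: fresh scan; Z[33]=0
i=34: fresh scan; Z[34]=0
i=35: fresh scan; Z[35]=4 extend→box=[35,39)
i=36: min(r-i=3, Z[1]=1)=1; Z[36]=1
i=37: min(r-i=2, Z[2]=0)=0; Z[37]=0
i=38: min(r-i=1, Z[3]=0)=0; Z[38]=0
i=39: fresh scan; Z[39]=0

[40, 1, 0, 0, 1, 0, 0, 0, 0, 0, 3, 1, 0, 0, 1, 0, 0, 0, 0, 0, 0, 0, 0, 0, 0, 0, 0, 0, 0, 4, 1, 0, 0, 0, 0, 4, 1, 0, 0, 0]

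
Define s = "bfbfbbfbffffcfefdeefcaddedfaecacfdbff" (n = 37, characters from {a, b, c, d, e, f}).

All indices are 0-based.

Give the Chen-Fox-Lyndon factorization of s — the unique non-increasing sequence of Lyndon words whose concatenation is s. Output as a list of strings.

emit factor 1: 'bf' (i=0, period=2)
emit factor 2: 'bf' (i=2, period=2)
emit factor 3: 'bbfbffffcfefdeefc' (i=4, period=17)
emit factor 4: 'addedfaec' (i=21, period=9)
emit factor 5: 'acfdbff' (i=30, period=7)

["bf", "bf", "bbfbffffcfefdeefc", "addedfaec", "acfdbff"]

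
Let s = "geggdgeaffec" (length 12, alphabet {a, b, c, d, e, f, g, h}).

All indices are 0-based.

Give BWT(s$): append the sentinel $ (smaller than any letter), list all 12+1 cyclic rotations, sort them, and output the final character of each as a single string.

rank  rotation       last
    0  $geggdgeaffec  c
    1  affec$geggdge  e
    2  c$geggdgeaffe  e
    3  dgeaffec$gegg  g
    4  eaffec$geggdg  g
    5  ec$geggdgeaff  f
    6  eggdgeaffec$g  g
    7  fec$geggdgeaf  f
    8  ffec$geggdgea  a
    9  gdgeaffec$geg  g
   10  geaffec$geggd  d
   11  geggdgeaffec$  $
   12  ggdgeaffec$ge  e

ceeggfgfagd$e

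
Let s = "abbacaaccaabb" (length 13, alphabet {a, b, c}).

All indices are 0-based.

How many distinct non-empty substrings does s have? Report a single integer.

rank→(start, suffix):
  0 → (9, 'aabb')
  1 → (5, 'aaccaabb')
  2 → (10, 'abb')
  3 → (0, 'abbacaaccaabb')
  4 → (3, 'acaaccaabb')
  5 → (6, 'accaabb')
  6 → (12, 'b')
  7 → (2, 'bacaaccaabb')
  8 → (11, 'bb')
  9 → (1, 'bbacaaccaabb')
  10 → (8, 'caabb')
  11 → (4, 'caaccaabb')
  12 → (7, 'ccaabb')

SA = [9, 5, 10, 0, 3, 6, 12, 2, 11, 1, 8, 4, 7]
[i] adj suffixes → lcp
  [1] 9/5 → 2 ('aa')
  [2] 5/10 → 1 ('a')
  [3] 10/0 → 3 ('abb')
  [4] 0/3 → 1 ('a')
  [5] 3/6 → 2 ('ac')
  [6] 6/12 → 0 ('')
  [7] 12/2 → 1 ('b')
  [8] 2/11 → 1 ('b')
  [9] 11/1 → 2 ('bb')
  [10] 1/8 → 0 ('')
  [11] 8/4 → 3 ('caa')
  [12] 4/7 → 1 ('c')

n(n+1)/2 = 13·14/2 = 91
Σ LCP = 0 + 2 + 1 + 3 + 1 + 2 + 0 + 1 + 1 + 2 + 0 + 3 + 1 = 17
distinct = 91 − 17 = 74

74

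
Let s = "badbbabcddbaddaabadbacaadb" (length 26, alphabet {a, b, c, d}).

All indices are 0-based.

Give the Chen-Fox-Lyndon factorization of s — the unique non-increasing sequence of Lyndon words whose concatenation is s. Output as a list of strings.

emit factor 1: 'b' (i=0, period=1)
emit factor 2: 'adbb' (i=1, period=4)
emit factor 3: 'abcddbadd' (i=5, period=9)
emit factor 4: 'aabadbacaadb' (i=14, period=12)

["b", "adbb", "abcddbadd", "aabadbacaadb"]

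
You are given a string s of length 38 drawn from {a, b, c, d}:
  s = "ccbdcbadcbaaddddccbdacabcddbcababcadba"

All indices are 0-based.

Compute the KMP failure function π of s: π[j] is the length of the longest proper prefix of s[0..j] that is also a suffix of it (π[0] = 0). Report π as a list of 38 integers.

π[0] = 0
j=1 s[j]='c': π[1]=1 (border 'c')
j=2 s[j]='b': k: 1→0; π[2]=0 (border '')
j=3 s[j]='d': π[3]=0 (border '')
j=4 s[j]='c': π[4]=1 (border 'c')
j=5 s[j]='b': k: 1→0; π[5]=0 (border '')
j=6 s[j]='a': π[6]=0 (border '')
j=7 s[j]='d': π[7]=0 (border '')
j=8 s[j]='c': π[8]=1 (border 'c')
j=9 s[j]='b': k: 1→0; π[9]=0 (border '')
j=10 s[j]='a': π[10]=0 (border '')
j=11 s[j]='a': π[11]=0 (border '')
j=12 s[j]='d': π[12]=0 (border '')
j=13 s[j]='d': π[13]=0 (border '')
j=14 s[j]='d': π[14]=0 (border '')
j=15 s[j]='d': π[15]=0 (border '')
j=16 s[j]='c': π[16]=1 (border 'c')
j=17 s[j]='c': π[17]=2 (border 'cc')
j=18 s[j]='b': π[18]=3 (border 'ccb')
j=19 s[j]='d': π[19]=4 (border 'ccbd')
j=20 s[j]='a': k: 4→0; π[20]=0 (border '')
j=21 s[j]='c': π[21]=1 (border 'c')
j=22 s[j]='a': k: 1→0; π[22]=0 (border '')
j=23 s[j]='b': π[23]=0 (border '')
j=24 s[j]='c': π[24]=1 (border 'c')
j=25 s[j]='d': k: 1→0; π[25]=0 (border '')
j=26 s[j]='d': π[26]=0 (border '')
j=27 s[j]='b': π[27]=0 (border '')
j=28 s[j]='c': π[28]=1 (border 'c')
j=29 s[j]='a': k: 1→0; π[29]=0 (border '')
j=30 s[j]='b': π[30]=0 (border '')
j=31 s[j]='a': π[31]=0 (border '')
j=32 s[j]='b': π[32]=0 (border '')
j=33 s[j]='c': π[33]=1 (border 'c')
j=34 s[j]='a': k: 1→0; π[34]=0 (border '')
j=35 s[j]='d': π[35]=0 (border '')
j=36 s[j]='b': π[36]=0 (border '')
j=37 s[j]='a': π[37]=0 (border '')

[0, 1, 0, 0, 1, 0, 0, 0, 1, 0, 0, 0, 0, 0, 0, 0, 1, 2, 3, 4, 0, 1, 0, 0, 1, 0, 0, 0, 1, 0, 0, 0, 0, 1, 0, 0, 0, 0]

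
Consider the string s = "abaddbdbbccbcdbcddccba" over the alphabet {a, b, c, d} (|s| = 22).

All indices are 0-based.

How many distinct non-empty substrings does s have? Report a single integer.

rank→(start, suffix):
  0 → (21, 'a')
  1 → (0, 'abaddbdbbccbcdbcddccba')
  2 → (2, 'addbdbbccbcdbcddccba')
  3 → (20, 'ba')
  4 → (1, 'baddbdbbccbcdbcddccba')
  5 → (7, 'bbccbcdbcddccba')
  6 → (8, 'bccbcdbcddccba')
  7 → (11, 'bcdbcddccba')
  8 → (14, 'bcddccba')
  9 → (5, 'bdbbccbcdbcddccba')
  10 → (19, 'cba')
  11 → (10, 'cbcdbcddccba')
  12 → (18, 'ccba')
  13 → (9, 'ccbcdbcddccba')
  14 → (12, 'cdbcddccba')
  15 → (15, 'cddccba')
  16 → (6, 'dbbccbcdbcddccba')
  17 → (13, 'dbcddccba')
  18 → (4, 'dbdbbccbcdbcddccba')
  19 → (17, 'dccba')
  20 → (3, 'ddbdbbccbcdbcddccba')
  21 → (16, 'ddccba')

SA = [21, 0, 2, 20, 1, 7, 8, 11, 14, 5, 19, 10, 18, 9, 12, 15, 6, 13, 4, 17, 3, 16]
i: (SA[i-1],SA[i]) lcp shared
  1: (21,0) 1 'a'
  2: (0,2) 1 'a'
  3: (2,20) 0 ''
  4: (20,1) 2 'ba'
  5: (1,7) 1 'b'
  6: (7,8) 1 'b'
  7: (8,11) 2 'bc'
  8: (11,14) 3 'bcd'
  9: (14,5) 1 'b'
  10: (5,19) 0 ''
  11: (19,10) 2 'cb'
  12: (10,18) 1 'c'
  13: (18,9) 3 'ccb'
  14: (9,12) 1 'c'
  15: (12,15) 2 'cd'
  16: (15,6) 0 ''
  17: (6,13) 2 'db'
  18: (13,4) 2 'db'
  19: (4,17) 1 'd'
  20: (17,3) 1 'd'
  21: (3,16) 2 'dd'

n(n+1)/2 = 22·23/2 = 253
Σ LCP = 0 + 1 + 1 + 0 + 2 + 1 + 1 + 2 + 3 + 1 + 0 + 2 + 1 + 3 + 1 + 2 + 0 + 2 + 2 + 1 + 1 + 2 = 29
distinct = 253 − 29 = 224

224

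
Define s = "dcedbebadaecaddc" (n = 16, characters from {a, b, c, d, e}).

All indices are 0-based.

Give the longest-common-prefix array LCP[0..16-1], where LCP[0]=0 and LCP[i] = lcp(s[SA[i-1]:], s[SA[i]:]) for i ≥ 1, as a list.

sorted suffixes:
  #0 SA[0]=7  'adaecaddc'
  #1 SA[1]=12  'addc'
  #2 SA[2]=9  'aecaddc'
  #3 SA[3]=6  'badaecaddc'
  #4 SA[4]=4  'bebadaecaddc'
  #5 SA[5]=15  'c'
  #6 SA[6]=11  'caddc'
  #7 SA[7]=1  'cedbebadaecaddc'
  #8 SA[8]=8  'daecaddc'
  #9 SA[9]=3  'dbebadaecaddc'
  #10 SA[10]=14  'dc'
  #11 SA[11]=0  'dcedbebadaecaddc'
  #12 SA[12]=13  'ddc'
  #13 SA[13]=5  'ebadaecaddc'
  #14 SA[14]=10  'ecaddc'
  #15 SA[15]=2  'edbebadaecaddc'

SA = [7, 12, 9, 6, 4, 15, 11, 1, 8, 3, 14, 0, 13, 5, 10, 2]
[i] adj suffixes → lcp
  [1] 7/12 → 2 ('ad')
  [2] 12/9 → 1 ('a')
  [3] 9/6 → 0 ('')
  [4] 6/4 → 1 ('b')
  [5] 4/15 → 0 ('')
  [6] 15/11 → 1 ('c')
  [7] 11/1 → 1 ('c')
  [8] 1/8 → 0 ('')
  [9] 8/3 → 1 ('d')
  [10] 3/14 → 1 ('d')
  [11] 14/0 → 2 ('dc')
  [12] 0/13 → 1 ('d')
  [13] 13/5 → 0 ('')
  [14] 5/10 → 1 ('e')
  [15] 10/2 → 1 ('e')

[0, 2, 1, 0, 1, 0, 1, 1, 0, 1, 1, 2, 1, 0, 1, 1]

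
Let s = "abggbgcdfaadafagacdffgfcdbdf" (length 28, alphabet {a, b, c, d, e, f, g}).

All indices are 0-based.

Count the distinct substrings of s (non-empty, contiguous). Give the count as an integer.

377

rank→(start, suffix):
  0 → (9, 'aadafagacdffgfcdbdf')
  1 → (0, 'abggbgcdfaadafagacdffgfcdbdf')
  2 → (16, 'acdffgfcdbdf')
  3 → (10, 'adafagacdffgfcdbdf')
  4 → (12, 'afagacdffgfcdbdf')
  5 → (14, 'agacdffgfcdbdf')
  6 → (25, 'bdf')
  7 → (4, 'bgcdfaadafagacdffgfcdbdf')
  8 → (1, 'bggbgcdfaadafagacdffgfcdbdf')
  9 → (23, 'cdbdf')
  10 → (6, 'cdfaadafagacdffgfcdbdf')
  11 → (17, 'cdffgfcdbdf')
  12 → (11, 'dafagacdffgfcdbdf')
  13 → (24, 'dbdf')
  14 → (26, 'df')
  15 → (7, 'dfaadafagacdffgfcdbdf')
  16 → (18, 'dffgfcdbdf')
  17 → (27, 'f')
  18 → (8, 'faadafagacdffgfcdbdf')
  19 → (13, 'fagacdffgfcdbdf')
  20 → (22, 'fcdbdf')
  21 → (19, 'ffgfcdbdf')
  22 → (20, 'fgfcdbdf')
  23 → (15, 'gacdffgfcdbdf')
  24 → (3, 'gbgcdfaadafagacdffgfcdbdf')
  25 → (5, 'gcdfaadafagacdffgfcdbdf')
  26 → (21, 'gfcdbdf')
  27 → (2, 'ggbgcdfaadafagacdffgfcdbdf')

SA = [9, 0, 16, 10, 12, 14, 25, 4, 1, 23, 6, 17, 11, 24, 26, 7, 18, 27, 8, 13, 22, 19, 20, 15, 3, 5, 21, 2]
rank  pair      lcp
   1  s[9:],s[0:]  1  'a'
   2  s[0:],s[16:]  1  'a'
   3  s[16:],s[10:]  1  'a'
   4  s[10:],s[12:]  1  'a'
   5  s[12:],s[14:]  1  'a'
   6  s[14:],s[25:]  0  ''
   7  s[25:],s[4:]  1  'b'
   8  s[4:],s[1:]  2  'bg'
   9  s[1:],s[23:]  0  ''
  10  s[23:],s[6:]  2  'cd'
  11  s[6:],s[17:]  3  'cdf'
  12  s[17:],s[11:]  0  ''
  13  s[11:],s[24:]  1  'd'
  14  s[24:],s[26:]  1  'd'
  15  s[26:],s[7:]  2  'df'
  16  s[7:],s[18:]  2  'df'
  17  s[18:],s[27:]  0  ''
  18  s[27:],s[8:]  1  'f'
  19  s[8:],s[13:]  2  'fa'
  20  s[13:],s[22:]  1  'f'
  21  s[22:],s[19:]  1  'f'
  22  s[19:],s[20:]  1  'f'
  23  s[20:],s[15:]  0  ''
  24  s[15:],s[3:]  1  'g'
  25  s[3:],s[5:]  1  'g'
  26  s[5:],s[21:]  1  'g'
  27  s[21:],s[2:]  1  'g'

n(n+1)/2 = 28·29/2 = 406
Σ LCP = 0 + 1 + 1 + 1 + 1 + 1 + 0 + 1 + 2 + 0 + 2 + 3 + 0 + 1 + 1 + 2 + 2 + 0 + 1 + 2 + 1 + 1 + 1 + 0 + 1 + 1 + 1 + 1 = 29
distinct = 406 − 29 = 377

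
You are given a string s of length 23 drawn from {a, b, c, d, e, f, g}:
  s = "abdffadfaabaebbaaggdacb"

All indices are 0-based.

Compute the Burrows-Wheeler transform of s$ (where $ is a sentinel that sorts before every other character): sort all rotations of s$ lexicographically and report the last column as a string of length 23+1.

bfba$dfbacbaeaagabadfdga

rank  rotation                  last
    0  $abdffadfaabaebbaaggdacb  b
    1  aabaebbaaggdacb$abdffadf  f
    2  aaggdacb$abdffadfaabaebb  b
    3  abaebbaaggdacb$abdffadfa  a
    4  abdffadfaabaebbaaggdacb$  $
    5  acb$abdffadfaabaebbaaggd  d
    6  adfaabaebbaaggdacb$abdff  f
    7  aebbaaggdacb$abdffadfaab  b
    8  aggdacb$abdffadfaabaebba  a
    9  b$abdffadfaabaebbaaggdac  c
   10  baaggdacb$abdffadfaabaeb  b
   11  baebbaaggdacb$abdffadfaa  a
   12  bbaaggdacb$abdffadfaabae  e
   13  bdffadfaabaebbaaggdacb$a  a
   14  cb$abdffadfaabaebbaaggda  a
   15  dacb$abdffadfaabaebbaagg  g
   16  dfaabaebbaaggdacb$abdffa  a
   17  dffadfaabaebbaaggdacb$ab  b
   18  ebbaaggdacb$abdffadfaaba  a
   19  faabaebbaaggdacb$abdffad  d
   20  fadfaabaebbaaggdacb$abdf  f
   21  ffadfaabaebbaaggdacb$abd  d
   22  gdacb$abdffadfaabaebbaag  g
   23  ggdacb$abdffadfaabaebbaa  a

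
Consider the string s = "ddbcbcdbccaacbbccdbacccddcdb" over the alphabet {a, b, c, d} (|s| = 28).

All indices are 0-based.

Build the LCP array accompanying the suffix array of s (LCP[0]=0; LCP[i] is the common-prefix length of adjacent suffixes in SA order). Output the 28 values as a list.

[0, 1, 2, 0, 1, 1, 1, 2, 3, 2, 0, 1, 2, 1, 2, 2, 3, 1, 3, 3, 2, 0, 2, 2, 3, 1, 1, 2]

sorted suffixes:
  #0 SA[0]=10  'aacbbccdbacccddcdb'
  #1 SA[1]=11  'acbbccdbacccddcdb'
  #2 SA[2]=19  'acccddcdb'
  #3 SA[3]=27  'b'
  #4 SA[4]=18  'bacccddcdb'
  #5 SA[5]=13  'bbccdbacccddcdb'
  #6 SA[6]=2  'bcbcdbccaacbbccdbacccddcdb'
  #7 SA[7]=7  'bccaacbbccdbacccddcdb'
  #8 SA[8]=14  'bccdbacccddcdb'
  #9 SA[9]=4  'bcdbccaacbbccdbacccddcdb'
  #10 SA[10]=9  'caacbbccdbacccddcdb'
  #11 SA[11]=12  'cbbccdbacccddcdb'
  #12 SA[12]=3  'cbcdbccaacbbccdbacccddcdb'
  #13 SA[13]=8  'ccaacbbccdbacccddcdb'
  #14 SA[14]=20  'cccddcdb'
  #15 SA[15]=15  'ccdbacccddcdb'
  #16 SA[16]=21  'ccddcdb'
  #17 SA[17]=25  'cdb'
  #18 SA[18]=16  'cdbacccddcdb'
  #19 SA[19]=5  'cdbccaacbbccdbacccddcdb'
  #20 SA[20]=22  'cddcdb'
  #21 SA[21]=26  'db'
  #22 SA[22]=17  'dbacccddcdb'
  #23 SA[23]=1  'dbcbcdbccaacbbccdbacccddcdb'
  #24 SA[24]=6  'dbccaacbbccdbacccddcdb'
  #25 SA[25]=24  'dcdb'
  #26 SA[26]=0  'ddbcbcdbccaacbbccdbacccddcdb'
  #27 SA[27]=23  'ddcdb'

SA = [10, 11, 19, 27, 18, 13, 2, 7, 14, 4, 9, 12, 3, 8, 20, 15, 21, 25, 16, 5, 22, 26, 17, 1, 6, 24, 0, 23]
rank  pair      lcp
   1  s[10:],s[11:]  1  'a'
   2  s[11:],s[19:]  2  'ac'
   3  s[19:],s[27:]  0  ''
   4  s[27:],s[18:]  1  'b'
   5  s[18:],s[13:]  1  'b'
   6  s[13:],s[2:]  1  'b'
   7  s[2:],s[7:]  2  'bc'
   8  s[7:],s[14:]  3  'bcc'
   9  s[14:],s[4:]  2  'bc'
  10  s[4:],s[9:]  0  ''
  11  s[9:],s[12:]  1  'c'
  12  s[12:],s[3:]  2  'cb'
  13  s[3:],s[8:]  1  'c'
  14  s[8:],s[20:]  2  'cc'
  15  s[20:],s[15:]  2  'cc'
  16  s[15:],s[21:]  3  'ccd'
  17  s[21:],s[25:]  1  'c'
  18  s[25:],s[16:]  3  'cdb'
  19  s[16:],s[5:]  3  'cdb'
  20  s[5:],s[22:]  2  'cd'
  21  s[22:],s[26:]  0  ''
  22  s[26:],s[17:]  2  'db'
  23  s[17:],s[1:]  2  'db'
  24  s[1:],s[6:]  3  'dbc'
  25  s[6:],s[24:]  1  'd'
  26  s[24:],s[0:]  1  'd'
  27  s[0:],s[23:]  2  'dd'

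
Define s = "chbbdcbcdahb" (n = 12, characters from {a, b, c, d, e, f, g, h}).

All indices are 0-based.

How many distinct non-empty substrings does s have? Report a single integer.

70

rank→(start, suffix):
  0 → (9, 'ahb')
  1 → (11, 'b')
  2 → (2, 'bbdcbcdahb')
  3 → (6, 'bcdahb')
  4 → (3, 'bdcbcdahb')
  5 → (5, 'cbcdahb')
  6 → (7, 'cdahb')
  7 → (0, 'chbbdcbcdahb')
  8 → (8, 'dahb')
  9 → (4, 'dcbcdahb')
  10 → (10, 'hb')
  11 → (1, 'hbbdcbcdahb')

SA = [9, 11, 2, 6, 3, 5, 7, 0, 8, 4, 10, 1]
[i] adj suffixes → lcp
  [1] 9/11 → 0 ('')
  [2] 11/2 → 1 ('b')
  [3] 2/6 → 1 ('b')
  [4] 6/3 → 1 ('b')
  [5] 3/5 → 0 ('')
  [6] 5/7 → 1 ('c')
  [7] 7/0 → 1 ('c')
  [8] 0/8 → 0 ('')
  [9] 8/4 → 1 ('d')
  [10] 4/10 → 0 ('')
  [11] 10/1 → 2 ('hb')

n(n+1)/2 = 12·13/2 = 78
Σ LCP = 0 + 0 + 1 + 1 + 1 + 0 + 1 + 1 + 0 + 1 + 0 + 2 = 8
distinct = 78 − 8 = 70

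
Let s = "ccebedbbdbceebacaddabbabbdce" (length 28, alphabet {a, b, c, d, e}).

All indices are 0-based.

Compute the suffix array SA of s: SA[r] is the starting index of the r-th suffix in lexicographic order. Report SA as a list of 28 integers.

rank | idx | suffix
   0 |  19 | abbabbdce
   1 |  22 | abbdce
   2 |  14 | acaddabbabbdce
   3 |  16 | addabbabbdce
   4 |  21 | babbdce
   5 |  13 | bacaddabbabbdce
   6 |  20 | bbabbdce
   7 |   6 | bbdbceebacaddabbabbdce
   8 |  23 | bbdce
   9 |   9 | bceebacaddabbabbdce
  10 |   7 | bdbceebacaddabbabbdce
  11 |  24 | bdce
  12 |   3 | bedbbdbceebacaddabbabbdce
  13 |  15 | caddabbabbdce
  14 |   0 | ccebedbbdbceebacaddabbabbdce
  15 |  26 | ce
  16 |   1 | cebedbbdbceebacaddabbabbdce
  17 |  10 | ceebacaddabbabbdce
  18 |  18 | dabbabbdce
  19 |   5 | dbbdbceebacaddabbabbdce
  20 |   8 | dbceebacaddabbabbdce
  21 |  25 | dce
  22 |  17 | ddabbabbdce
  23 |  27 | e
  24 |  12 | ebacaddabbabbdce
  25 |   2 | ebedbbdbceebacaddabbabbdce
  26 |   4 | edbbdbceebacaddabbabbdce
  27 |  11 | eebacaddabbabbdce

[19, 22, 14, 16, 21, 13, 20, 6, 23, 9, 7, 24, 3, 15, 0, 26, 1, 10, 18, 5, 8, 25, 17, 27, 12, 2, 4, 11]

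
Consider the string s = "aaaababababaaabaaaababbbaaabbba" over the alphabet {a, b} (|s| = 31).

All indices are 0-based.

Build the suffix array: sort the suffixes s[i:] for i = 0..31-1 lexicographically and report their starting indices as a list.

sorted suffixes:
  #0 SA[0]=30  'a'
  #1 SA[1]=0  'aaaababababaaabaaaababbbaaabbba'
  #2 SA[2]=15  'aaaababbbaaabbba'
  #3 SA[3]=11  'aaabaaaababbbaaabbba'
  #4 SA[4]=1  'aaababababaaabaaaababbbaaabbba'
  #5 SA[5]=16  'aaababbbaaabbba'
  #6 SA[6]=24  'aaabbba'
  #7 SA[7]=12  'aabaaaababbbaaabbba'
  #8 SA[8]=2  'aababababaaabaaaababbbaaabbba'
  #9 SA[9]=17  'aababbbaaabbba'
  #10 SA[10]=25  'aabbba'
  #11 SA[11]=13  'abaaaababbbaaabbba'
  #12 SA[12]=9  'abaaabaaaababbbaaabbba'
  #13 SA[13]=7  'ababaaabaaaababbbaaabbba'
  #14 SA[14]=5  'abababaaabaaaababbbaaabbba'
  #15 SA[15]=3  'ababababaaabaaaababbbaaabbba'
  #16 SA[16]=18  'ababbbaaabbba'
  #17 SA[17]=26  'abbba'
  #18 SA[18]=20  'abbbaaabbba'
  #19 SA[19]=29  'ba'
  #20 SA[20]=14  'baaaababbbaaabbba'
  #21 SA[21]=10  'baaabaaaababbbaaabbba'
  #22 SA[22]=23  'baaabbba'
  #23 SA[23]=8  'babaaabaaaababbbaaabbba'
  #24 SA[24]=6  'bababaaabaaaababbbaaabbba'
  #25 SA[25]=4  'babababaaabaaaababbbaaabbba'
  #26 SA[26]=19  'babbbaaabbba'
  #27 SA[27]=28  'bba'
  #28 SA[28]=22  'bbaaabbba'
  #29 SA[29]=27  'bbba'
  #30 SA[30]=21  'bbbaaabbba'

[30, 0, 15, 11, 1, 16, 24, 12, 2, 17, 25, 13, 9, 7, 5, 3, 18, 26, 20, 29, 14, 10, 23, 8, 6, 4, 19, 28, 22, 27, 21]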